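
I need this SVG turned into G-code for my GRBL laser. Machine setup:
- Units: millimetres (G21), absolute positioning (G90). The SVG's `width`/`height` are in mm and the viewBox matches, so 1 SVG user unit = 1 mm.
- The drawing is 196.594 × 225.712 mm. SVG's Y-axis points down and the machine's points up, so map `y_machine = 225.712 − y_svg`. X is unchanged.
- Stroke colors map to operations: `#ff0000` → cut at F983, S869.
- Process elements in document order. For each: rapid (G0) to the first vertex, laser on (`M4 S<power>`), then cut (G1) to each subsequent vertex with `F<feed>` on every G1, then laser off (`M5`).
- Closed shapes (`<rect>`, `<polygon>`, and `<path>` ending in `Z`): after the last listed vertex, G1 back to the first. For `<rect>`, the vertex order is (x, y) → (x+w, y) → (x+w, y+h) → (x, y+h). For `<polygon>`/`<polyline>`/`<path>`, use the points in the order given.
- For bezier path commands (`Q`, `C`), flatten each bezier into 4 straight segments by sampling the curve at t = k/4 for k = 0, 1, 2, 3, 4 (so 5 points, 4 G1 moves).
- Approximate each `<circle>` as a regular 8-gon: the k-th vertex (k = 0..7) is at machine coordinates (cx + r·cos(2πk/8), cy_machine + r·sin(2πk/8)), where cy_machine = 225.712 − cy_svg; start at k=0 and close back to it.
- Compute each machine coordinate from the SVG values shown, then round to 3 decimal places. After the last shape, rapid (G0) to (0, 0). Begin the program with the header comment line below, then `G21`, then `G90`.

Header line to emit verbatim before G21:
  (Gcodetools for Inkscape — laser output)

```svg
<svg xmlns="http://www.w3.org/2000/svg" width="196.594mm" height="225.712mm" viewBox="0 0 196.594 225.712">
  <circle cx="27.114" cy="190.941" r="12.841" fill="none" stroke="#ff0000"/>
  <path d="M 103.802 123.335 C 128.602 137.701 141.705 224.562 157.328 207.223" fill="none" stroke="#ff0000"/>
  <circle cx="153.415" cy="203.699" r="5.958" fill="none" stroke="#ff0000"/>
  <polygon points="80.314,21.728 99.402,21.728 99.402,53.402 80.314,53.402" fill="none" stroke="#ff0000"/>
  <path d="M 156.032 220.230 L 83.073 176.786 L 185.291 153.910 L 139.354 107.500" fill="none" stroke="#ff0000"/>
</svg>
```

1 u = 1 mm; y_m = 225.712 − y.

[1] `<circle>` circle, #ff0000→cut S869 F983: (39.955,34.771) → (36.194,43.851) → (27.114,47.612) → (18.034,43.851) → (14.273,34.771) → (18.034,25.691) → (27.114,21.930) → (36.194,25.691) → (39.955,34.771) (closed)

[2] `<path>` cubic bezier, #ff0000→cut S869 F983: (103.802,102.377) → (120.431,80.771) → (134.006,48.544) → (145.861,22.261) → (157.328,18.489)

[3] `<circle>` circle, #ff0000→cut S869 F983: (159.373,22.013) → (157.628,26.226) → (153.415,27.971) → (149.202,26.226) → (147.457,22.013) → (149.202,17.800) → (153.415,16.055) → (157.628,17.800) → (159.373,22.013) (closed)

[4] `<polygon>` rectangle, #ff0000→cut S869 F983: (80.314,203.984) → (99.402,203.984) → (99.402,172.310) → (80.314,172.310) → (80.314,203.984) (closed)

[5] `<path>` open polyline, #ff0000→cut S869 F983: (156.032,5.482) → (83.073,48.926) → (185.291,71.802) → (139.354,118.212)

(Gcodetools for Inkscape — laser output)
G21
G90
G0 X39.955 Y34.771
M4 S869
G1 X36.194 Y43.851 F983
G1 X27.114 Y47.612 F983
G1 X18.034 Y43.851 F983
G1 X14.273 Y34.771 F983
G1 X18.034 Y25.691 F983
G1 X27.114 Y21.930 F983
G1 X36.194 Y25.691 F983
G1 X39.955 Y34.771 F983
M5
G0 X103.802 Y102.377
M4 S869
G1 X120.431 Y80.771 F983
G1 X134.006 Y48.544 F983
G1 X145.861 Y22.261 F983
G1 X157.328 Y18.489 F983
M5
G0 X159.373 Y22.013
M4 S869
G1 X157.628 Y26.226 F983
G1 X153.415 Y27.971 F983
G1 X149.202 Y26.226 F983
G1 X147.457 Y22.013 F983
G1 X149.202 Y17.800 F983
G1 X153.415 Y16.055 F983
G1 X157.628 Y17.800 F983
G1 X159.373 Y22.013 F983
M5
G0 X80.314 Y203.984
M4 S869
G1 X99.402 Y203.984 F983
G1 X99.402 Y172.310 F983
G1 X80.314 Y172.310 F983
G1 X80.314 Y203.984 F983
M5
G0 X156.032 Y5.482
M4 S869
G1 X83.073 Y48.926 F983
G1 X185.291 Y71.802 F983
G1 X139.354 Y118.212 F983
M5
G0 X0.000 Y0.000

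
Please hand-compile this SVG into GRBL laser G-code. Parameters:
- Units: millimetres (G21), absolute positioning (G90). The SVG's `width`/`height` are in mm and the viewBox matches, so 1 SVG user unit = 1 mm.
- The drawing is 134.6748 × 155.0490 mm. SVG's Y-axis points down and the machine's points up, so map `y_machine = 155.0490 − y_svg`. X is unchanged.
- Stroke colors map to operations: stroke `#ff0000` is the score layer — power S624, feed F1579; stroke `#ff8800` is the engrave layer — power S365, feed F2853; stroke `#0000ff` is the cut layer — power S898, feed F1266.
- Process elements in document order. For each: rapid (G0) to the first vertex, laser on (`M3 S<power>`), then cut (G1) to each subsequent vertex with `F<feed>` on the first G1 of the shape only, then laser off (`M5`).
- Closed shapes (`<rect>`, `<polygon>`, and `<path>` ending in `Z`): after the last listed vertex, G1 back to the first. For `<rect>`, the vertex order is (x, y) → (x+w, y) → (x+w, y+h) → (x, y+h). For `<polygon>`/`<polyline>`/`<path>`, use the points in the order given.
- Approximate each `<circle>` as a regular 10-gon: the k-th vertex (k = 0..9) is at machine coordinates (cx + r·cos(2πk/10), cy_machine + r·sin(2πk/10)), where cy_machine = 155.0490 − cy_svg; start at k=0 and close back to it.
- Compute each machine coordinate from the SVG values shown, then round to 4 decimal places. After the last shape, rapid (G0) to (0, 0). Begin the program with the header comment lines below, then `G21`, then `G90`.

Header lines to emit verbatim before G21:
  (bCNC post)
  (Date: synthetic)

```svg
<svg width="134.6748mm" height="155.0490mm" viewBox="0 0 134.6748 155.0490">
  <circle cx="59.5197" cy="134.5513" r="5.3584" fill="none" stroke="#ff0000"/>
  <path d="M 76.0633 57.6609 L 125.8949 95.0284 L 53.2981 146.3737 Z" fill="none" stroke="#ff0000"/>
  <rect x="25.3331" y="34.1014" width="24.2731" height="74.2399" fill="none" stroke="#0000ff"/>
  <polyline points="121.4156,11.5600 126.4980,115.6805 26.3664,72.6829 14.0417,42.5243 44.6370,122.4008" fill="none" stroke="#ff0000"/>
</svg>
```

1 u = 1 mm; y_m = 155.0490 − y.

[1] `<circle>` circle, #ff0000→score S624 F1579: (64.8781,20.4977) → (63.8547,23.6473) → (61.1755,25.5938) → (57.8639,25.5938) → (55.1847,23.6473) → (54.1613,20.4977) → (55.1847,17.3481) → (57.8639,15.4016) → (61.1755,15.4016) → (63.8547,17.3481) → (64.8781,20.4977) (closed)

[2] `<path>` closed polygon, #ff0000→score S624 F1579: (76.0633,97.3881) → (125.8949,60.0206) → (53.2981,8.6753) → (76.0633,97.3881) (closed)

[3] `<rect>` rectangle, #0000ff→cut S898 F1266: (25.3331,120.9476) → (49.6062,120.9476) → (49.6062,46.7077) → (25.3331,46.7077) → (25.3331,120.9476) (closed)

[4] `<polyline>` open polyline, #ff0000→score S624 F1579: (121.4156,143.4890) → (126.4980,39.3685) → (26.3664,82.3661) → (14.0417,112.5247) → (44.6370,32.6482)

(bCNC post)
(Date: synthetic)
G21
G90
G0 X64.8781 Y20.4977
M3 S624
G1 X63.8547 Y23.6473 F1579
G1 X61.1755 Y25.5938
G1 X57.8639 Y25.5938
G1 X55.1847 Y23.6473
G1 X54.1613 Y20.4977
G1 X55.1847 Y17.3481
G1 X57.8639 Y15.4016
G1 X61.1755 Y15.4016
G1 X63.8547 Y17.3481
G1 X64.8781 Y20.4977
M5
G0 X76.0633 Y97.3881
M3 S624
G1 X125.8949 Y60.0206 F1579
G1 X53.2981 Y8.6753
G1 X76.0633 Y97.3881
M5
G0 X25.3331 Y120.9476
M3 S898
G1 X49.6062 Y120.9476 F1266
G1 X49.6062 Y46.7077
G1 X25.3331 Y46.7077
G1 X25.3331 Y120.9476
M5
G0 X121.4156 Y143.4890
M3 S624
G1 X126.4980 Y39.3685 F1579
G1 X26.3664 Y82.3661
G1 X14.0417 Y112.5247
G1 X44.6370 Y32.6482
M5
G0 X0.0000 Y0.0000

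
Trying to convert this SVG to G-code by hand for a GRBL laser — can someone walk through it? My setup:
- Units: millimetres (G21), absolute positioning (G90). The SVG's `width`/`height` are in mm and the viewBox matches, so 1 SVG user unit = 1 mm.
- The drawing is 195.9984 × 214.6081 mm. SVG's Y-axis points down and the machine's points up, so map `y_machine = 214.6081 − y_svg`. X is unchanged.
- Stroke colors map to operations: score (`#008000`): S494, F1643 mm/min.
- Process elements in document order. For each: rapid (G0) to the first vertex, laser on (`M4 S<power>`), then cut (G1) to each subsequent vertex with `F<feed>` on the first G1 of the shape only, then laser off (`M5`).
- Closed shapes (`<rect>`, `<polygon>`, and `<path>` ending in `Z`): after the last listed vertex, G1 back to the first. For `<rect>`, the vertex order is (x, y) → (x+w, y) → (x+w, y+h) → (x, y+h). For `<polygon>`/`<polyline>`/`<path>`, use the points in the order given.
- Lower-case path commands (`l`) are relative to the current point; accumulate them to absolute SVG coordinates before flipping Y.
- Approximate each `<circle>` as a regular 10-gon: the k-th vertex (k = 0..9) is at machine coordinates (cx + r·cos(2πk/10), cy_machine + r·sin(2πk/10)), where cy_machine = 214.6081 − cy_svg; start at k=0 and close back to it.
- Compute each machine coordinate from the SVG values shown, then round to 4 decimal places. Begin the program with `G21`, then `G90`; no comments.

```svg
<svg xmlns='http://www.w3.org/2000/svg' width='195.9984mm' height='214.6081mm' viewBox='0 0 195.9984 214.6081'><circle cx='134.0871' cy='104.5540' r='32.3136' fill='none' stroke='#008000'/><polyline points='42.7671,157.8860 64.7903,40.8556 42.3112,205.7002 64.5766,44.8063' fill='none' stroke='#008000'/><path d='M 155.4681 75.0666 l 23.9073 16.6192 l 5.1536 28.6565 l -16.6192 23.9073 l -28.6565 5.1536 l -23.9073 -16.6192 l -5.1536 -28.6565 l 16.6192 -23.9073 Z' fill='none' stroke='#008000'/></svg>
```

G21
G90
G0 X166.4007 Y110.0541
M4 S494
G1 X160.2294 Y129.0476 F1643
G1 X144.0726 Y140.7862
G1 X124.1016 Y140.7862
G1 X107.9448 Y129.0476
G1 X101.7735 Y110.0541
G1 X107.9448 Y91.0606
G1 X124.1016 Y79.3220
G1 X144.0726 Y79.3220
G1 X160.2294 Y91.0606
G1 X166.4007 Y110.0541
M5
G0 X42.7671 Y56.7221
M4 S494
G1 X64.7903 Y173.7525 F1643
G1 X42.3112 Y8.9079
G1 X64.5766 Y169.8018
M5
G0 X155.4681 Y139.5415
M4 S494
G1 X179.3754 Y122.9223 F1643
G1 X184.5290 Y94.2658
G1 X167.9098 Y70.3585
G1 X139.2533 Y65.2049
G1 X115.3460 Y81.8241
G1 X110.1924 Y110.4806
G1 X126.8116 Y134.3879
G1 X155.4681 Y139.5415
M5

viewBox `0 0 195.9984 214.6081` with mm width/height → 1 unit = 1 mm. Flip: y_m = 214.6081 − y_svg.

**Shape 1** — `<circle>` circle, stroke `#008000` → score (S494, F1643). Machine vertices: (166.4007,110.0541) → (160.2294,129.0476) → (144.0726,140.7862) → (124.1016,140.7862) → (107.9448,129.0476) → (101.7735,110.0541) → (107.9448,91.0606) → (124.1016,79.3220) → (144.0726,79.3220) → (160.2294,91.0606) → (166.4007,110.0541). Closed: final G1 returns to the first vertex.

**Shape 2** — `<polyline>` open polyline, stroke `#008000` → score (S494, F1643). Machine vertices: (42.7671,56.7221) → (64.7903,173.7525) → (42.3112,8.9079) → (64.5766,169.8018). Open path.

**Shape 3** — `<path>` regular polygon, stroke `#008000` → score (S494, F1643). Machine vertices: (155.4681,139.5415) → (179.3754,122.9223) → (184.5290,94.2658) → (167.9098,70.3585) → (139.2533,65.2049) → (115.3460,81.8241) → (110.1924,110.4806) → (126.8116,134.3879) → (155.4681,139.5415). Closed: final G1 returns to the first vertex.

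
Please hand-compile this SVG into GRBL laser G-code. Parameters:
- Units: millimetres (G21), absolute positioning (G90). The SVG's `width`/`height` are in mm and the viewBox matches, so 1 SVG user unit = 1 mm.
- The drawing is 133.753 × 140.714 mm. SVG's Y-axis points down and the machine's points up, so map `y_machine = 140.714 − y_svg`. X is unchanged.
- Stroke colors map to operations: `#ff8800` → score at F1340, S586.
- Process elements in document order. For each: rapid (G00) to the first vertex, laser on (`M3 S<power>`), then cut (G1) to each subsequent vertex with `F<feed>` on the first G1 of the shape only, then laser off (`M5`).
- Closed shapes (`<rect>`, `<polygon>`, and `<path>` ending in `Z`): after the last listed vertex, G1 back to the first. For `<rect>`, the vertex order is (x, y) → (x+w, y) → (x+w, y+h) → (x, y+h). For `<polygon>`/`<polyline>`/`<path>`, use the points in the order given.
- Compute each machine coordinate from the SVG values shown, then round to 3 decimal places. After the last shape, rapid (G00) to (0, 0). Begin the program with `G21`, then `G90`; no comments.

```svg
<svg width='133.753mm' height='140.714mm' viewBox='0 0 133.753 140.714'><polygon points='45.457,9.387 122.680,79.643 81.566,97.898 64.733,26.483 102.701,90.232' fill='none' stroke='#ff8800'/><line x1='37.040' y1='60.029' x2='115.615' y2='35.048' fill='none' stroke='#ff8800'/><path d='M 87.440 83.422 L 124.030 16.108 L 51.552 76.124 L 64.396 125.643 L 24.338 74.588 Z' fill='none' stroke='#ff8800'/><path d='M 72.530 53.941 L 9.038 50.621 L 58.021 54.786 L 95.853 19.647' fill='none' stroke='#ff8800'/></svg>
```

Since the viewBox matches the mm dimensions, user units are millimetres directly. The only transform is the Y-flip y_m = 140.714 − y_svg.

Shape 1 is a closed polygon drawn with `<polygon>`. Its stroke #ff8800 means score at S586, F1340. After flipping Y the toolpath is (45.457,131.327) → (122.680,61.071) → (81.566,42.816) → (64.733,114.231) → (102.701,50.482) → (45.457,131.327), returning to the start.

Shape 2 is a line segment drawn with `<line>`. Its stroke #ff8800 means score at S586, F1340. After flipping Y the toolpath is (37.040,80.685) → (115.615,105.666).

Shape 3 is a closed polygon drawn with `<path>`. Its stroke #ff8800 means score at S586, F1340. After flipping Y the toolpath is (87.440,57.292) → (124.030,124.606) → (51.552,64.590) → (64.396,15.071) → (24.338,66.126) → (87.440,57.292), returning to the start.

Shape 4 is a open polyline drawn with `<path>`. Its stroke #ff8800 means score at S586, F1340. After flipping Y the toolpath is (72.530,86.773) → (9.038,90.093) → (58.021,85.928) → (95.853,121.067).

G21
G90
G00 X45.457 Y131.327
M3 S586
G1 X122.680 Y61.071 F1340
G1 X81.566 Y42.816
G1 X64.733 Y114.231
G1 X102.701 Y50.482
G1 X45.457 Y131.327
M5
G00 X37.040 Y80.685
M3 S586
G1 X115.615 Y105.666 F1340
M5
G00 X87.440 Y57.292
M3 S586
G1 X124.030 Y124.606 F1340
G1 X51.552 Y64.590
G1 X64.396 Y15.071
G1 X24.338 Y66.126
G1 X87.440 Y57.292
M5
G00 X72.530 Y86.773
M3 S586
G1 X9.038 Y90.093 F1340
G1 X58.021 Y85.928
G1 X95.853 Y121.067
M5
G00 X0.000 Y0.000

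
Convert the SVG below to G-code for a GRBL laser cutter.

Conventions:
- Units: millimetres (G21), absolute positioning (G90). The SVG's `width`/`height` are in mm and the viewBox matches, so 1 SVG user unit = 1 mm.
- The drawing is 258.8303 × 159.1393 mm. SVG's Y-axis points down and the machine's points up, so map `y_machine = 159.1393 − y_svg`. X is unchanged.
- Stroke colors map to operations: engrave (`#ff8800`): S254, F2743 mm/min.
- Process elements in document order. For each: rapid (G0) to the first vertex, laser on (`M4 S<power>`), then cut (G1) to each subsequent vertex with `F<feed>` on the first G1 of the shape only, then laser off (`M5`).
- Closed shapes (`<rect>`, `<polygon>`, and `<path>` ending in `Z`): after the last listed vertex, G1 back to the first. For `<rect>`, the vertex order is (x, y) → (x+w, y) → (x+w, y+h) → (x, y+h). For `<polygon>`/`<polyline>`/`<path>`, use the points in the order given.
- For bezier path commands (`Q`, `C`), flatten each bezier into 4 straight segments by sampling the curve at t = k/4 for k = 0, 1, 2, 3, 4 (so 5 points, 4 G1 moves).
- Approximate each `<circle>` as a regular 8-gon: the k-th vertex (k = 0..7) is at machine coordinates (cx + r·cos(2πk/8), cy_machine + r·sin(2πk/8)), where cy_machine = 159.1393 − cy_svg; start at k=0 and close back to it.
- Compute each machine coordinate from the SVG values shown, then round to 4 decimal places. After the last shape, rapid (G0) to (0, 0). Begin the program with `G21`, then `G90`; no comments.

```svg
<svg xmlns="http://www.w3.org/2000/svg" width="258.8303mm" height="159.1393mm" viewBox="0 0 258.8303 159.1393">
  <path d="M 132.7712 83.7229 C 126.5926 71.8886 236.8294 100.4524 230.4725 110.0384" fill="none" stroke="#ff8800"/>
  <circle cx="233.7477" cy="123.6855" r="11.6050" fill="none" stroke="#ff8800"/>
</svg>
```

viewBox `0 0 258.8303 159.1393` with mm width/height → 1 unit = 1 mm. Flip: y_m = 159.1393 − y_svg.

**Shape 1** — `<path>` cubic bezier, stroke `#ff8800` → engrave (S254, F2743). Control points (SVG): P0=(132.7712,83.7229), P1=(126.5926,71.8886), P2=(236.8294,100.4524), P3=(230.4725,110.0384); sampled at t=k/4. Machine vertices: (132.7712,75.4164) → (146.3244,77.6452) → (181.6887,70.2913) → (217.0196,58.9210) → (230.4725,49.1009). Open path.

**Shape 2** — `<circle>` circle, stroke `#ff8800` → engrave (S254, F2743). Machine vertices: (245.3527,35.4538) → (241.9537,43.6598) → (233.7477,47.0588) → (225.5417,43.6598) → (222.1427,35.4538) → (225.5417,27.2478) → (233.7477,23.8488) → (241.9537,27.2478) → (245.3527,35.4538). Closed: final G1 returns to the first vertex.

G21
G90
G0 X132.7712 Y75.4164
M4 S254
G1 X146.3244 Y77.6452 F2743
G1 X181.6887 Y70.2913
G1 X217.0196 Y58.9210
G1 X230.4725 Y49.1009
M5
G0 X245.3527 Y35.4538
M4 S254
G1 X241.9537 Y43.6598 F2743
G1 X233.7477 Y47.0588
G1 X225.5417 Y43.6598
G1 X222.1427 Y35.4538
G1 X225.5417 Y27.2478
G1 X233.7477 Y23.8488
G1 X241.9537 Y27.2478
G1 X245.3527 Y35.4538
M5
G0 X0.0000 Y0.0000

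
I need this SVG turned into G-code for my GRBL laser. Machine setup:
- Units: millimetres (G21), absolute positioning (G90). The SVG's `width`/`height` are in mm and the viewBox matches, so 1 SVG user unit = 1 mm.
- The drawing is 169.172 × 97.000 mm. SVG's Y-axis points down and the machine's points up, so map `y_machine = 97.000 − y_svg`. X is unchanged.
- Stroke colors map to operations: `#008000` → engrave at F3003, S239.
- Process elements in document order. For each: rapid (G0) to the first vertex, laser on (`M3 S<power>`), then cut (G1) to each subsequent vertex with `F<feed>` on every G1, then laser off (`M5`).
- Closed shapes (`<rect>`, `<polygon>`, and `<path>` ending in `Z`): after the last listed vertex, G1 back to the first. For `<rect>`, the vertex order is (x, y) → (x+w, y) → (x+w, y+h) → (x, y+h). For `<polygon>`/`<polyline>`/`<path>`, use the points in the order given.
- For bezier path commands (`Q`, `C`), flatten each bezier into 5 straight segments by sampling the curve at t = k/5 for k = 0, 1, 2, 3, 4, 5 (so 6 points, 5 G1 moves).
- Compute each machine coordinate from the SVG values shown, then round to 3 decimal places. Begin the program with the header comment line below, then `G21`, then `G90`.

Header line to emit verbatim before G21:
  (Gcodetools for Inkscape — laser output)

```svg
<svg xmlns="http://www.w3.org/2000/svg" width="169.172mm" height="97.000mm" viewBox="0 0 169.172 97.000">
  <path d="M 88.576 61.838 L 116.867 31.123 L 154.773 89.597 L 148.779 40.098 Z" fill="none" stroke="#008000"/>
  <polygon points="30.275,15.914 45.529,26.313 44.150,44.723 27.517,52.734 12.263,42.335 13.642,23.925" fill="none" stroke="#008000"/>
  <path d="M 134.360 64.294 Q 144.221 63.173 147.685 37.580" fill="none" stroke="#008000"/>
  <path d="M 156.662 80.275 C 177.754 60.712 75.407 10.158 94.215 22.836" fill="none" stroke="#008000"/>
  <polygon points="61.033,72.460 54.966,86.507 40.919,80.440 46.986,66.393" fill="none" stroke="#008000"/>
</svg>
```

viewBox `0 0 169.172 97.000` with mm width/height → 1 unit = 1 mm. Flip: y_m = 97.000 − y_svg.

**Shape 1** — `<path>` closed polygon, stroke `#008000` → engrave (S239, F3003). Machine vertices: (88.576,35.162) → (116.867,65.877) → (154.773,7.403) → (148.779,56.902) → (88.576,35.162). Closed: final G1 returns to the first vertex.

**Shape 2** — `<polygon>` regular polygon, stroke `#008000` → engrave (S239, F3003). Machine vertices: (30.275,81.086) → (45.529,70.687) → (44.150,52.277) → (27.517,44.266) → (12.263,54.665) → (13.642,73.075) → (30.275,81.086). Closed: final G1 returns to the first vertex.

**Shape 3** — `<path>` quadratic bezier, stroke `#008000` → engrave (S239, F3003). Control points (SVG): P0=(134.360,64.294), P1=(144.221,63.173), P2=(147.685,37.580); sampled at t=k/5. Machine vertices: (134.360,32.706) → (138.049,34.133) → (141.225,37.518) → (143.890,42.861) → (146.044,50.162) → (147.685,59.420). Open path.

**Shape 4** — `<path>` cubic bezier, stroke `#008000` → engrave (S239, F3003). Control points (SVG): P0=(156.662,80.275), P1=(177.754,60.712), P2=(75.407,10.158), P3=(94.215,22.836); sampled at t=k/5. Machine vertices: (156.662,16.725) → (156.461,31.428) → (138.376,49.046) → (114.146,65.057) → (95.512,74.937) → (94.215,74.164). Open path.

**Shape 5** — `<polygon>` regular polygon, stroke `#008000` → engrave (S239, F3003). Machine vertices: (61.033,24.540) → (54.966,10.493) → (40.919,16.560) → (46.986,30.607) → (61.033,24.540). Closed: final G1 returns to the first vertex.

(Gcodetools for Inkscape — laser output)
G21
G90
G0 X88.576 Y35.162
M3 S239
G1 X116.867 Y65.877 F3003
G1 X154.773 Y7.403 F3003
G1 X148.779 Y56.902 F3003
G1 X88.576 Y35.162 F3003
M5
G0 X30.275 Y81.086
M3 S239
G1 X45.529 Y70.687 F3003
G1 X44.150 Y52.277 F3003
G1 X27.517 Y44.266 F3003
G1 X12.263 Y54.665 F3003
G1 X13.642 Y73.075 F3003
G1 X30.275 Y81.086 F3003
M5
G0 X134.360 Y32.706
M3 S239
G1 X138.049 Y34.133 F3003
G1 X141.225 Y37.518 F3003
G1 X143.890 Y42.861 F3003
G1 X146.044 Y50.162 F3003
G1 X147.685 Y59.420 F3003
M5
G0 X156.662 Y16.725
M3 S239
G1 X156.461 Y31.428 F3003
G1 X138.376 Y49.046 F3003
G1 X114.146 Y65.057 F3003
G1 X95.512 Y74.937 F3003
G1 X94.215 Y74.164 F3003
M5
G0 X61.033 Y24.540
M3 S239
G1 X54.966 Y10.493 F3003
G1 X40.919 Y16.560 F3003
G1 X46.986 Y30.607 F3003
G1 X61.033 Y24.540 F3003
M5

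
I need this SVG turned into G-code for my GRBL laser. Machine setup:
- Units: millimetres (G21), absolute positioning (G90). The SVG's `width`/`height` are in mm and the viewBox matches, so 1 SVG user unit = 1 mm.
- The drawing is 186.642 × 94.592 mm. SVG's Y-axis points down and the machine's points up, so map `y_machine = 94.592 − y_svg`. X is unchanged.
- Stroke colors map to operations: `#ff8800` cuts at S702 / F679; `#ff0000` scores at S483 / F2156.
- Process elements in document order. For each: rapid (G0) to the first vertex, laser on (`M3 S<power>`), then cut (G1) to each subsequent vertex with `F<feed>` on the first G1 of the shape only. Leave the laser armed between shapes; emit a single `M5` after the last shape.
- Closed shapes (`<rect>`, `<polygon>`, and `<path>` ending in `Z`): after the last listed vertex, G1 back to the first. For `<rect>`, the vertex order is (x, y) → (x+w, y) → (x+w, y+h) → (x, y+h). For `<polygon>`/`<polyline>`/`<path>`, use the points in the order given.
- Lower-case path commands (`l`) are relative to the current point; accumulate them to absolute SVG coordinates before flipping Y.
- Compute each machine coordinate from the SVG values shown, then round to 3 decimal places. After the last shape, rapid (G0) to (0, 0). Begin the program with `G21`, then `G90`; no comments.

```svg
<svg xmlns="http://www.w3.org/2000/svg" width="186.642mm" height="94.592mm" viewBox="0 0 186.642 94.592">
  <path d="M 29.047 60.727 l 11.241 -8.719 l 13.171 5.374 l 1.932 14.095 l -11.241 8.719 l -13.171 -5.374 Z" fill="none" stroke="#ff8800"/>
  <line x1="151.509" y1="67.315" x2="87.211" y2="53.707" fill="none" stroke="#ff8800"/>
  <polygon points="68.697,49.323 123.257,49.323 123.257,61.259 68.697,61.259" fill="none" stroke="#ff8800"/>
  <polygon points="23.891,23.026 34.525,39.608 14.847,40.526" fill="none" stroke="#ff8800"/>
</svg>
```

1 u = 1 mm; y_m = 94.592 − y.

[1] `<path>` regular polygon, #ff8800→cut S702 F679: (29.047,33.865) → (40.288,42.584) → (53.459,37.210) → (55.391,23.115) → (44.150,14.396) → (30.979,19.770) → (29.047,33.865) (closed)

[2] `<line>` line segment, #ff8800→cut S702 F679: (151.509,27.277) → (87.211,40.885)

[3] `<polygon>` rectangle, #ff8800→cut S702 F679: (68.697,45.269) → (123.257,45.269) → (123.257,33.333) → (68.697,33.333) → (68.697,45.269) (closed)

[4] `<polygon>` regular polygon, #ff8800→cut S702 F679: (23.891,71.566) → (34.525,54.984) → (14.847,54.066) → (23.891,71.566) (closed)

G21
G90
G0 X29.047 Y33.865
M3 S702
G1 X40.288 Y42.584 F679
G1 X53.459 Y37.210
G1 X55.391 Y23.115
G1 X44.150 Y14.396
G1 X30.979 Y19.770
G1 X29.047 Y33.865
G0 X151.509 Y27.277
M3 S702
G1 X87.211 Y40.885 F679
G0 X68.697 Y45.269
M3 S702
G1 X123.257 Y45.269 F679
G1 X123.257 Y33.333
G1 X68.697 Y33.333
G1 X68.697 Y45.269
G0 X23.891 Y71.566
M3 S702
G1 X34.525 Y54.984 F679
G1 X14.847 Y54.066
G1 X23.891 Y71.566
M5
G0 X0.000 Y0.000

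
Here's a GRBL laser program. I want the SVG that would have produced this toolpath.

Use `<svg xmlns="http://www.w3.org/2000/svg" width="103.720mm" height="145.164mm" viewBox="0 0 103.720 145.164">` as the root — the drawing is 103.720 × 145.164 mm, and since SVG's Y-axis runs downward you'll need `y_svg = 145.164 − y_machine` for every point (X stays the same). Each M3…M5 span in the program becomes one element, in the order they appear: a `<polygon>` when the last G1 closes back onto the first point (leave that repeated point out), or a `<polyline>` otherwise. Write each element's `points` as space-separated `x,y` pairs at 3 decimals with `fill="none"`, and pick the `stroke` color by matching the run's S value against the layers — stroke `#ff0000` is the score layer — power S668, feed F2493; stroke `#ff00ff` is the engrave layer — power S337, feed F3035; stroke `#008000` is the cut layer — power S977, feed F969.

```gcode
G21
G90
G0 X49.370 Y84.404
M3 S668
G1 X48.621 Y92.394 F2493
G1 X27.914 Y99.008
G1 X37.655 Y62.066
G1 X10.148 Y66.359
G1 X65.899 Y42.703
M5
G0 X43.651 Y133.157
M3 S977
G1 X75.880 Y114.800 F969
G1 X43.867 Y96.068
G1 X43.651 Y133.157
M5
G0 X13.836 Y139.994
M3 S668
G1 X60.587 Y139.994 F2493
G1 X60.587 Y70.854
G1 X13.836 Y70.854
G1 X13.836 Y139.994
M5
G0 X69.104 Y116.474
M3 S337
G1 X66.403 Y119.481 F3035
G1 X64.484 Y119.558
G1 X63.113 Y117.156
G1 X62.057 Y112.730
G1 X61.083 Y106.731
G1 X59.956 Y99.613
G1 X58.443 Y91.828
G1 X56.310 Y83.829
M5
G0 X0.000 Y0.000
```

<svg xmlns="http://www.w3.org/2000/svg" width="103.720mm" height="145.164mm" viewBox="0 0 103.720 145.164">
  <polyline points="49.370,60.760 48.621,52.770 27.914,46.156 37.655,83.098 10.148,78.805 65.899,102.461" fill="none" stroke="#ff0000"/>
  <polygon points="43.651,12.007 75.880,30.364 43.867,49.096" fill="none" stroke="#008000"/>
  <polygon points="13.836,5.170 60.587,5.170 60.587,74.310 13.836,74.310" fill="none" stroke="#ff0000"/>
  <polyline points="69.104,28.690 66.403,25.683 64.484,25.606 63.113,28.008 62.057,32.434 61.083,38.433 59.956,45.551 58.443,53.336 56.310,61.335" fill="none" stroke="#ff00ff"/>
</svg>

Machine Y-up, SVG Y-down with viewBox height 145.164, so y_svg = 145.164 − y_machine; X carries over.

Run 1: power S668 maps to stroke `#ff0000` (score). The run is open, so emit a `<polyline>` with points (Y-flipped): 49.370,60.760 48.621,52.770 27.914,46.156 37.655,83.098 10.148,78.805 65.899,102.461.

Run 2: power S977 maps to stroke `#008000` (cut). The run returns to its start, so emit a `<polygon>` with points (Y-flipped): 43.651,12.007 75.880,30.364 43.867,49.096.

Run 3: the run's S668 means `#ff0000` (score). The run returns to its start, so emit a `<polygon>` with points (Y-flipped): 13.836,5.170 60.587,5.170 60.587,74.310 13.836,74.310.

Run 4: power S337 maps to stroke `#ff00ff` (engrave). The run is open, so emit a `<polyline>` with points (Y-flipped): 69.104,28.690 66.403,25.683 64.484,25.606 63.113,28.008 62.057,32.434 61.083,38.433 59.956,45.551 58.443,53.336 56.310,61.335.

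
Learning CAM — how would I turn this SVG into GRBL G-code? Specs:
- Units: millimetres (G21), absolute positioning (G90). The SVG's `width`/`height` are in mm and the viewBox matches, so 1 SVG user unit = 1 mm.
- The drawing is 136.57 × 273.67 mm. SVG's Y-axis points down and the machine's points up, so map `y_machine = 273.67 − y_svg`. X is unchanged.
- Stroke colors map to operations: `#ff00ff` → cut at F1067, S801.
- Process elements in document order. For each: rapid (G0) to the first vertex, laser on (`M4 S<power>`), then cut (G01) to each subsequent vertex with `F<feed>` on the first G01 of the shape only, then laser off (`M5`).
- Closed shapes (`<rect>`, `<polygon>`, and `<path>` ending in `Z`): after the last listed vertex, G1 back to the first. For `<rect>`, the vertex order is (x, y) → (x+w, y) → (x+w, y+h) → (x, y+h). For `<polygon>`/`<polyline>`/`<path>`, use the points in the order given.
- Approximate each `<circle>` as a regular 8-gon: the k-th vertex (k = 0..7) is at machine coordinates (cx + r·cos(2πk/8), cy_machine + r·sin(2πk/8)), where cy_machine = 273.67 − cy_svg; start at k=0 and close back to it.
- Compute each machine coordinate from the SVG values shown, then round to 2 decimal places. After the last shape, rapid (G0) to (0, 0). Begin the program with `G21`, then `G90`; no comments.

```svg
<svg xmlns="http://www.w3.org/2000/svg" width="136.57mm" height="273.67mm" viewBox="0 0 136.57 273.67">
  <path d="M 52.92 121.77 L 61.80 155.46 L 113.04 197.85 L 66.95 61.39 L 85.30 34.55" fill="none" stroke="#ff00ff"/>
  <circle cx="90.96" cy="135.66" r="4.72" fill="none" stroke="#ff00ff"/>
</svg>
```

G21
G90
G0 X52.92 Y151.90
M4 S801
G01 X61.80 Y118.21 F1067
G01 X113.04 Y75.82
G01 X66.95 Y212.28
G01 X85.30 Y239.12
M5
G0 X95.68 Y138.01
M4 S801
G01 X94.30 Y141.35 F1067
G01 X90.96 Y142.73
G01 X87.62 Y141.35
G01 X86.24 Y138.01
G01 X87.62 Y134.67
G01 X90.96 Y133.29
G01 X94.30 Y134.67
G01 X95.68 Y138.01
M5
G0 X0.00 Y0.00

1 u = 1 mm; y_m = 273.67 − y.

[1] `<path>` open polyline, #ff00ff→cut S801 F1067: (52.92,151.90) → (61.80,118.21) → (113.04,75.82) → (66.95,212.28) → (85.30,239.12)

[2] `<circle>` circle, #ff00ff→cut S801 F1067: (95.68,138.01) → (94.30,141.35) → (90.96,142.73) → (87.62,141.35) → (86.24,138.01) → (87.62,134.67) → (90.96,133.29) → (94.30,134.67) → (95.68,138.01) (closed)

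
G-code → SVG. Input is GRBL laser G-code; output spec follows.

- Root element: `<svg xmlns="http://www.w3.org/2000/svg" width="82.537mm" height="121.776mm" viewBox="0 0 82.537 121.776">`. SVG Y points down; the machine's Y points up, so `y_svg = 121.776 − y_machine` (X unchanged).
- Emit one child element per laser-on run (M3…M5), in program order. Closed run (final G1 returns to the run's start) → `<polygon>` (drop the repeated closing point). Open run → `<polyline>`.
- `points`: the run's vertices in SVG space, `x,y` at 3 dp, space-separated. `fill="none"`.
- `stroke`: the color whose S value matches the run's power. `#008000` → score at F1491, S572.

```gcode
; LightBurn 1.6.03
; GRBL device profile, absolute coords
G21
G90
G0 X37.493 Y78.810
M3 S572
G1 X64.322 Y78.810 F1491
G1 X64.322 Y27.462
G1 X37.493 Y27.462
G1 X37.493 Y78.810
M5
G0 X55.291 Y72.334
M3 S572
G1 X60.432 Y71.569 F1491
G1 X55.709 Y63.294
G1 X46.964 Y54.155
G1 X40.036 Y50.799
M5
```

Each laser-on run becomes one SVG element. Flip Y back into SVG space with y_svg = 121.776 − y_machine. Every run uses S572, so all elements get stroke `#008000` (score).

Run 1: The run returns to its start, so emit a `<polygon>` with points (Y-flipped): 37.493,42.966 64.322,42.966 64.322,94.314 37.493,94.314.

Run 2: The run is open, so emit a `<polyline>` with points (Y-flipped): 55.291,49.442 60.432,50.207 55.709,58.482 46.964,67.621 40.036,70.977.

<svg xmlns="http://www.w3.org/2000/svg" width="82.537mm" height="121.776mm" viewBox="0 0 82.537 121.776">
  <polygon points="37.493,42.966 64.322,42.966 64.322,94.314 37.493,94.314" fill="none" stroke="#008000"/>
  <polyline points="55.291,49.442 60.432,50.207 55.709,58.482 46.964,67.621 40.036,70.977" fill="none" stroke="#008000"/>
</svg>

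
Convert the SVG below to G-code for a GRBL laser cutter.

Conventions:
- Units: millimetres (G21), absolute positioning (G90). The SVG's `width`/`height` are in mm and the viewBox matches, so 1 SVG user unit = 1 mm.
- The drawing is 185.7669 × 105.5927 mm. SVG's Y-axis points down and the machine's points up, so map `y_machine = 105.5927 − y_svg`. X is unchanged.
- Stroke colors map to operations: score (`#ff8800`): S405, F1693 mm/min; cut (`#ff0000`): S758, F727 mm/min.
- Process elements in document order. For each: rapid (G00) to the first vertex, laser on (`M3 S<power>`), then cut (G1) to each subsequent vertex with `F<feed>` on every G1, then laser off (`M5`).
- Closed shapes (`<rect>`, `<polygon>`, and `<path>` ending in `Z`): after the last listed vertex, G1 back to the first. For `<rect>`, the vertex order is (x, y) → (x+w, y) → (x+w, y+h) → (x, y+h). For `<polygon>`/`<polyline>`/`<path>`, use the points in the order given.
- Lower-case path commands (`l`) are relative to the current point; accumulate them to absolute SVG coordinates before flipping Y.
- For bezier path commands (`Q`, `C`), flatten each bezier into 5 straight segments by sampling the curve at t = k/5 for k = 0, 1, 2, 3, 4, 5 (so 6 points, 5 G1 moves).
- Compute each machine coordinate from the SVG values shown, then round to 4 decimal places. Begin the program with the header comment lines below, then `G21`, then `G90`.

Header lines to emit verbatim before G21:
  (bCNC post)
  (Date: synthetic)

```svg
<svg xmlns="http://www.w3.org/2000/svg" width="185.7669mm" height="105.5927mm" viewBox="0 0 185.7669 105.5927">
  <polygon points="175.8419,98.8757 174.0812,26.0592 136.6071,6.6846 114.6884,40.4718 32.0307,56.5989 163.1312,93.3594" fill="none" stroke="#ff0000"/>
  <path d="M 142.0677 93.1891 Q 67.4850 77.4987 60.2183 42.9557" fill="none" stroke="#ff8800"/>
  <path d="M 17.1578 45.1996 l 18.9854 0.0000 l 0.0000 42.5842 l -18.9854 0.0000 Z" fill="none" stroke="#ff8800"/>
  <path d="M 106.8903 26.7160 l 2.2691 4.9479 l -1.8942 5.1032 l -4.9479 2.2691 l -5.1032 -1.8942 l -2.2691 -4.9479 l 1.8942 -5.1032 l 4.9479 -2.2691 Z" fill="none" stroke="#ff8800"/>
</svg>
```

(bCNC post)
(Date: synthetic)
G21
G90
G00 X175.8419 Y6.7170
M3 S758
G1 X174.0812 Y79.5335 F727
G1 X136.6071 Y98.9081 F727
G1 X114.6884 Y65.1209 F727
G1 X32.0307 Y48.9938 F727
G1 X163.1312 Y12.2333 F727
G1 X175.8419 Y6.7170 F727
M5
G00 X142.0677 Y12.4036
M3 S405
G1 X114.9273 Y19.4339 F1693
G1 X93.1721 Y27.9723 F1693
G1 X76.8022 Y38.0190 F1693
G1 X65.8176 Y49.5739 F1693
G1 X60.2183 Y62.6370 F1693
M5
G00 X17.1578 Y60.3931
M3 S405
G1 X36.1432 Y60.3931 F1693
G1 X36.1432 Y17.8089 F1693
G1 X17.1578 Y17.8089 F1693
G1 X17.1578 Y60.3931 F1693
M5
G00 X106.8903 Y78.8767
M3 S405
G1 X109.1594 Y73.9288 F1693
G1 X107.2652 Y68.8256 F1693
G1 X102.3173 Y66.5565 F1693
G1 X97.2141 Y68.4507 F1693
G1 X94.9450 Y73.3986 F1693
G1 X96.8392 Y78.5018 F1693
G1 X101.7871 Y80.7709 F1693
G1 X106.8903 Y78.8767 F1693
M5

viewBox `0 0 185.7669 105.5927` with mm width/height → 1 unit = 1 mm. Flip: y_m = 105.5927 − y_svg.

**Shape 1** — `<polygon>` closed polygon, stroke `#ff0000` → cut (S758, F727). Machine vertices: (175.8419,6.7170) → (174.0812,79.5335) → (136.6071,98.9081) → (114.6884,65.1209) → (32.0307,48.9938) → (163.1312,12.2333) → (175.8419,6.7170). Closed: final G1 returns to the first vertex.

**Shape 2** — `<path>` quadratic bezier, stroke `#ff8800` → score (S405, F1693). Control points (SVG): P0=(142.0677,93.1891), P1=(67.4850,77.4987), P2=(60.2183,42.9557); sampled at t=k/5. Machine vertices: (142.0677,12.4036) → (114.9273,19.4339) → (93.1721,27.9723) → (76.8022,38.0190) → (65.8176,49.5739) → (60.2183,62.6370). Open path.

**Shape 3** — `<path>` rectangle, stroke `#ff8800` → score (S405, F1693). Machine vertices: (17.1578,60.3931) → (36.1432,60.3931) → (36.1432,17.8089) → (17.1578,17.8089) → (17.1578,60.3931). Closed: final G1 returns to the first vertex.

**Shape 4** — `<path>` regular polygon, stroke `#ff8800` → score (S405, F1693). Machine vertices: (106.8903,78.8767) → (109.1594,73.9288) → (107.2652,68.8256) → (102.3173,66.5565) → (97.2141,68.4507) → (94.9450,73.3986) → (96.8392,78.5018) → (101.7871,80.7709) → (106.8903,78.8767). Closed: final G1 returns to the first vertex.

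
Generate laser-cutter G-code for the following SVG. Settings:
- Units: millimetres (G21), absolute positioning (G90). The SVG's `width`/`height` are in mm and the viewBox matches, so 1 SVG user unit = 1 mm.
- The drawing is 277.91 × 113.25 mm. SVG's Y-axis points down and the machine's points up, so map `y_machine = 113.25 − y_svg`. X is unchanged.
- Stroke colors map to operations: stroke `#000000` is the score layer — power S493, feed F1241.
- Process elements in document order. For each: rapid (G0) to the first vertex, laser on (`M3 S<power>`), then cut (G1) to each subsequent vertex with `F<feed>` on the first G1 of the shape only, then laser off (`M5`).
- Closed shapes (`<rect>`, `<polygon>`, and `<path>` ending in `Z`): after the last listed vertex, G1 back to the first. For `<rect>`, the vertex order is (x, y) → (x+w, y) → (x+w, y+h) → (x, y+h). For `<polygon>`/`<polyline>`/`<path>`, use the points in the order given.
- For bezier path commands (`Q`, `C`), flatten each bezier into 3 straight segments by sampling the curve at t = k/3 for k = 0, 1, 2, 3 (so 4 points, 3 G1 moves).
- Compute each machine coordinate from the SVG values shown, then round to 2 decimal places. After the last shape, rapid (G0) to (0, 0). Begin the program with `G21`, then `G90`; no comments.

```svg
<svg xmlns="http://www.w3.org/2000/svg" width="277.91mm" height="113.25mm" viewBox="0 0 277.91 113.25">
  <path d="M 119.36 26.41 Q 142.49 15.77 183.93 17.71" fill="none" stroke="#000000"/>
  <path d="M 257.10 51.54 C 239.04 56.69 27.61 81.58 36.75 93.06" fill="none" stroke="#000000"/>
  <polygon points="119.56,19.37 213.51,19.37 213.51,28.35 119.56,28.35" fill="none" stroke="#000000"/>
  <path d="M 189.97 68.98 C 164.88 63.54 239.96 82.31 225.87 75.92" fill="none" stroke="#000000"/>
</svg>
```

viewBox `0 0 277.91 113.25` with mm width/height → 1 unit = 1 mm. Flip: y_m = 113.25 − y_svg.

**Shape 1** — `<path>` quadratic bezier, stroke `#000000` → score (S493, F1241). Control points (SVG): P0=(119.36,26.41), P1=(142.49,15.77), P2=(183.93,17.71); sampled at t=k/3. Machine vertices: (119.36,86.84) → (136.81,92.54) → (158.34,95.44) → (183.93,95.54). Open path.

**Shape 2** — `<path>` cubic bezier, stroke `#000000` → score (S493, F1241). Control points (SVG): P0=(257.10,51.54), P1=(239.04,56.69), P2=(27.61,81.58), P3=(36.75,93.06); sampled at t=k/3. Machine vertices: (257.10,61.71) → (189.91,51.21) → (85.80,34.91) → (36.75,20.19). Open path.

**Shape 3** — `<polygon>` rectangle, stroke `#000000` → score (S493, F1241). Machine vertices: (119.56,93.88) → (213.51,93.88) → (213.51,84.90) → (119.56,84.90) → (119.56,93.88). Closed: final G1 returns to the first vertex.

**Shape 4** — `<path>` cubic bezier, stroke `#000000` → score (S493, F1241). Control points (SVG): P0=(189.97,68.98), P1=(164.88,63.54), P2=(239.96,82.31), P3=(225.87,75.92); sampled at t=k/3. Machine vertices: (189.97,44.27) → (191.26,43.47) → (217.25,37.50) → (225.87,37.33). Open path.

G21
G90
G0 X119.36 Y86.84
M3 S493
G1 X136.81 Y92.54 F1241
G1 X158.34 Y95.44
G1 X183.93 Y95.54
M5
G0 X257.10 Y61.71
M3 S493
G1 X189.91 Y51.21 F1241
G1 X85.80 Y34.91
G1 X36.75 Y20.19
M5
G0 X119.56 Y93.88
M3 S493
G1 X213.51 Y93.88 F1241
G1 X213.51 Y84.90
G1 X119.56 Y84.90
G1 X119.56 Y93.88
M5
G0 X189.97 Y44.27
M3 S493
G1 X191.26 Y43.47 F1241
G1 X217.25 Y37.50
G1 X225.87 Y37.33
M5
G0 X0.00 Y0.00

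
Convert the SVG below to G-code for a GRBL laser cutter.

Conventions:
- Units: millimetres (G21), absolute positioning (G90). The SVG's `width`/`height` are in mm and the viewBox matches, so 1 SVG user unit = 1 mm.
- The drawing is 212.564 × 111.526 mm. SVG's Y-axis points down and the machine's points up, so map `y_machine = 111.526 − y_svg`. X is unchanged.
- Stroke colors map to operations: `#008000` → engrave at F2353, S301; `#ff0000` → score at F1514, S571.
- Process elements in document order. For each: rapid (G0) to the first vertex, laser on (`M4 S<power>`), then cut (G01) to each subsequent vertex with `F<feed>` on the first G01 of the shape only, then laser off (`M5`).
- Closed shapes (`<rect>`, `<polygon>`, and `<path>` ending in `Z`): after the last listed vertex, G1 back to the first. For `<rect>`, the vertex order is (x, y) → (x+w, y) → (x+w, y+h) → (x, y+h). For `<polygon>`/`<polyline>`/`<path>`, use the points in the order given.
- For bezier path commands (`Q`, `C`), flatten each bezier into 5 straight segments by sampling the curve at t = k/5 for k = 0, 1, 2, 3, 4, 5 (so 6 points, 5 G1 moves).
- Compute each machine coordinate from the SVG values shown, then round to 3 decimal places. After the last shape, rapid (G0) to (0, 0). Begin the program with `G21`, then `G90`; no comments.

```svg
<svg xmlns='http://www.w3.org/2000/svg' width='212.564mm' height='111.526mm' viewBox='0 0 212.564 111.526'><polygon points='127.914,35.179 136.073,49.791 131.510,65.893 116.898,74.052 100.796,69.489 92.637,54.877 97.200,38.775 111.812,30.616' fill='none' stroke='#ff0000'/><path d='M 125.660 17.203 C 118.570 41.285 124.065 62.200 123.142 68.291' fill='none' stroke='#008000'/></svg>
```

G21
G90
G0 X127.914 Y76.347
M4 S571
G01 X136.073 Y61.735 F1514
G01 X131.510 Y45.633
G01 X116.898 Y37.474
G01 X100.796 Y42.037
G01 X92.637 Y56.649
G01 X97.200 Y72.751
G01 X111.812 Y80.910
G01 X127.914 Y76.347
M5
G0 X125.660 Y94.323
M4 S301
G01 X122.764 Y80.347 F2353
G01 X121.977 Y67.691
G01 X122.385 Y56.914
G01 X123.078 Y48.575
G01 X123.142 Y43.235
M5
G0 X0.000 Y0.000

1 u = 1 mm; y_m = 111.526 − y.

[1] `<polygon>` regular polygon, #ff0000→score S571 F1514: (127.914,76.347) → (136.073,61.735) → (131.510,45.633) → (116.898,37.474) → (100.796,42.037) → (92.637,56.649) → (97.200,72.751) → (111.812,80.910) → (127.914,76.347) (closed)

[2] `<path>` cubic bezier, #008000→engrave S301 F2353: (125.660,94.323) → (122.764,80.347) → (121.977,67.691) → (122.385,56.914) → (123.078,48.575) → (123.142,43.235)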